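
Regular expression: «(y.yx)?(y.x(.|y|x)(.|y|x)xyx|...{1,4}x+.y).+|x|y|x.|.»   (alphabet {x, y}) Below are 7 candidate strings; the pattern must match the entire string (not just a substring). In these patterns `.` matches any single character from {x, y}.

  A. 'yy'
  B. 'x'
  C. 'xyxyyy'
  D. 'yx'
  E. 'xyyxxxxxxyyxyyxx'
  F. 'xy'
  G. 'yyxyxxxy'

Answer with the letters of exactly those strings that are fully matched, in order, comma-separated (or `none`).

B, E, F

A → no match
B → match
C → no match
D → no match
E → match
F → match
G → no match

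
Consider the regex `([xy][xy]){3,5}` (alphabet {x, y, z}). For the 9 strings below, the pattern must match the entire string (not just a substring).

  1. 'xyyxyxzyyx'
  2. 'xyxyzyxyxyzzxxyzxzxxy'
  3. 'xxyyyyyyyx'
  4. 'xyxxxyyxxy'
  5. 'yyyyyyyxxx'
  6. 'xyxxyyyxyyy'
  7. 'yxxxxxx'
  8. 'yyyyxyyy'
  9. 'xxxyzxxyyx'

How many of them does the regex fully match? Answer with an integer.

4

1 → no match
2 → no match
3 → match
4 → match
5 → match
6 → no match
7 → no match
8 → match
9 → no match
Total matched: 4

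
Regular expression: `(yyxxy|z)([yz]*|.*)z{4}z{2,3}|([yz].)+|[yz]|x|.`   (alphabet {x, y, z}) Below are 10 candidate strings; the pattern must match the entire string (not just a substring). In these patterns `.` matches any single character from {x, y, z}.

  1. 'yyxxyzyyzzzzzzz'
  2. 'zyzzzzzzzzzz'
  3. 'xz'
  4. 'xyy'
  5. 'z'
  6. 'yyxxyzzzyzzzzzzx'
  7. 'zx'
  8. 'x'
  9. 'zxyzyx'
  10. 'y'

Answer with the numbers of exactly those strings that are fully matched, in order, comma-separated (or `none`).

1, 2, 5, 7, 8, 9, 10

1 → match
2 → match
3 → no match
4 → no match
5 → match
6 → no match
7 → match
8 → match
9 → match
10 → match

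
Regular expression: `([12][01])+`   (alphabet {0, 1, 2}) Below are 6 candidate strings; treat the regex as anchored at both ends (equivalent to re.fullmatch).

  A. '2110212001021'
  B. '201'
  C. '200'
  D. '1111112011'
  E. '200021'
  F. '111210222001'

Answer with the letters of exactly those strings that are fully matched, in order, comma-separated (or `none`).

A → no match
B → no match
C → no match
D → match
E → no match
F → no match

D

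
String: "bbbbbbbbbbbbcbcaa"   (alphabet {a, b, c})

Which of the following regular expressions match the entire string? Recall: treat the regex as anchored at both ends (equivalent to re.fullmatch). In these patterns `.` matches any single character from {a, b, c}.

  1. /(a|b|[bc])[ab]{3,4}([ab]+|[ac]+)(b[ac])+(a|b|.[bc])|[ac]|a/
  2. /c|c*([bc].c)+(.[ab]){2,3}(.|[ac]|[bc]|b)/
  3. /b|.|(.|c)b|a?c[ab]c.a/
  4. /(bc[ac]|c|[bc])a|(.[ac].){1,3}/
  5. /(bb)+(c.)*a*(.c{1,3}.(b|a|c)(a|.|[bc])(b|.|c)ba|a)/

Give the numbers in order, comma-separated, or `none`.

1 → no match
2 → no match
3 → no match
4 → no match
5 → match

5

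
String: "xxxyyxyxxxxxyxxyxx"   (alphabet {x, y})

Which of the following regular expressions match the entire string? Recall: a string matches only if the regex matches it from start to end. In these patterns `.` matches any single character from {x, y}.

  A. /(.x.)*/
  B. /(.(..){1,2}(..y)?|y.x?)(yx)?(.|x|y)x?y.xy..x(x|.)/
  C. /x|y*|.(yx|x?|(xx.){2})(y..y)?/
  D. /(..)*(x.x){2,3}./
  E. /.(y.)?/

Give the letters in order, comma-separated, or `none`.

D

A → no match
B → no match
C → no match
D → match
E → no match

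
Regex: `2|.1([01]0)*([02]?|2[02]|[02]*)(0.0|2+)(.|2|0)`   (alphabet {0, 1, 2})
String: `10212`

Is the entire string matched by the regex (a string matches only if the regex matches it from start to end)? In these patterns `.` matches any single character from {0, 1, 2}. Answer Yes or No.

No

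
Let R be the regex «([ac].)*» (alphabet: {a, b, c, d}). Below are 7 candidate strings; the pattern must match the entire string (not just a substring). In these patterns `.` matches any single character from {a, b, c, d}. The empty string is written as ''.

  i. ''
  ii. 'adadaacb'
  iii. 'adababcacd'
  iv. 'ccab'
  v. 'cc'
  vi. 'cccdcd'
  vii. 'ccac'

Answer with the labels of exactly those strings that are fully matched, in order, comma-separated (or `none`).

i → match
ii → match
iii → match
iv → match
v → match
vi → match
vii → match

i, ii, iii, iv, v, vi, vii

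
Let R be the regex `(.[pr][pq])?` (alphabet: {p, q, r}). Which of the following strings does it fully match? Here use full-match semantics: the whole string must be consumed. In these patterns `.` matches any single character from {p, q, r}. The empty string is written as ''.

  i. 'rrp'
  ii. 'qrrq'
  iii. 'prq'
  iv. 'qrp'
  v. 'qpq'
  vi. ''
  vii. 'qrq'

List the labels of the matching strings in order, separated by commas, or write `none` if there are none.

i → match
ii → no match
iii → match
iv → match
v → match
vi → match
vii → match

i, iii, iv, v, vi, vii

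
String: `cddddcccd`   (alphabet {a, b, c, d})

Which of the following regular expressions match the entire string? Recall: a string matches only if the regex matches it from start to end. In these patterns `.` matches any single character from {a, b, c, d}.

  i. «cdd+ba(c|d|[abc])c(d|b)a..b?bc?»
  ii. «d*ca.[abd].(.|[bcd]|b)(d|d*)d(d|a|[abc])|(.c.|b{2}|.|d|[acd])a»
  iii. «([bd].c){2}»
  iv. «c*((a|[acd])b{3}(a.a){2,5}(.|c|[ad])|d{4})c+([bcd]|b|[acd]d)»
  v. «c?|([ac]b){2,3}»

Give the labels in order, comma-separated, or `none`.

iv

i → no match
ii → no match
iii → no match — must end with `c`
iv → match
v → no match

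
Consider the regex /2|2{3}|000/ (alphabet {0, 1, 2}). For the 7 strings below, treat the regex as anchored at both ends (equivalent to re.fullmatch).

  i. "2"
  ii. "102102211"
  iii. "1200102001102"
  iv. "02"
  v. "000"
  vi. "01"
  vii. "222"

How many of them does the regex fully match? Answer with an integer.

i. "2" → match
ii. "102102211" → no match
iii → no match
iv. "02" → no match
v. "000" → match
vi. "01" → no match
vii. "222" → match
Total matched: 3

3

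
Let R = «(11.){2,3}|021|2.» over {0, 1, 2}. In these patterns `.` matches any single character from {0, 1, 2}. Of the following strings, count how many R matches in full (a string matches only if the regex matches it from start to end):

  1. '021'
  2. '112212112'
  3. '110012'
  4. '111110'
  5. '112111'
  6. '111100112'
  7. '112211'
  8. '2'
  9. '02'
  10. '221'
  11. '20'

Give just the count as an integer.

1 → match
2 → no match
3 → no match
4 → match
5 → match
6 → no match
7 → no match
8 → no match
9 → no match
10 → no match
11 → match
Total matched: 4

4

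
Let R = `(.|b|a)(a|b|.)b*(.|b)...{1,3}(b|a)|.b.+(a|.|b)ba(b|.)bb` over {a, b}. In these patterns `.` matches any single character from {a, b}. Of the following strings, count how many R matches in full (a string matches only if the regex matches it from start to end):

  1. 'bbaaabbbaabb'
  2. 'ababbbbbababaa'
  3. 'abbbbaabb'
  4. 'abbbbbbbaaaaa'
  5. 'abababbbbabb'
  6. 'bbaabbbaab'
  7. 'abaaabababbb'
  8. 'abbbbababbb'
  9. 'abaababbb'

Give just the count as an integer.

6

1 → match
2 → no match
3 → match
4 → match
5 → no match
6 → no match
7 → match
8 → match
9 → match
Total matched: 6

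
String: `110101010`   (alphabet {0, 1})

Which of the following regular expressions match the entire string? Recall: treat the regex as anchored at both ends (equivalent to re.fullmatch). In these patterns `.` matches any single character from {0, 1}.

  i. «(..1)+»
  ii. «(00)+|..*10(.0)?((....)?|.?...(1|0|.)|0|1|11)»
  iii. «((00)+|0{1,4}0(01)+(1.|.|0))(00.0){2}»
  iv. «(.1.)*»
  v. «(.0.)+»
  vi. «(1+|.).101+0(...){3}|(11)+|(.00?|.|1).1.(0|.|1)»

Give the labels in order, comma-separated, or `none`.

ii

i → no match — must end with `1`
ii → match
iii → no match
iv → no match
v → no match
vi → no match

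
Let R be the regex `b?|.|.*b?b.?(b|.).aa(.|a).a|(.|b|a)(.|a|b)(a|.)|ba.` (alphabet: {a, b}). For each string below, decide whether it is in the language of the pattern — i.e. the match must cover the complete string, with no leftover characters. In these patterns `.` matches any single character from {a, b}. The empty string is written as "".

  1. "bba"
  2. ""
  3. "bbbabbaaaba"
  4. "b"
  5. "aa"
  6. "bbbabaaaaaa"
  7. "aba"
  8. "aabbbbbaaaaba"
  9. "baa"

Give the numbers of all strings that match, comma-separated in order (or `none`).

1, 2, 3, 4, 6, 7, 8, 9

1 → match
2 → match
3 → match
4 → match
5 → no match
6 → match
7 → match
8 → match
9 → match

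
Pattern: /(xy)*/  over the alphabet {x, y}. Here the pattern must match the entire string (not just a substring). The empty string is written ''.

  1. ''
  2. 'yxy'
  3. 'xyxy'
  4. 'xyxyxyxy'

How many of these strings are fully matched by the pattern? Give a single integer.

3

1 → match
2 → no match
3 → match
4 → match
Total matched: 3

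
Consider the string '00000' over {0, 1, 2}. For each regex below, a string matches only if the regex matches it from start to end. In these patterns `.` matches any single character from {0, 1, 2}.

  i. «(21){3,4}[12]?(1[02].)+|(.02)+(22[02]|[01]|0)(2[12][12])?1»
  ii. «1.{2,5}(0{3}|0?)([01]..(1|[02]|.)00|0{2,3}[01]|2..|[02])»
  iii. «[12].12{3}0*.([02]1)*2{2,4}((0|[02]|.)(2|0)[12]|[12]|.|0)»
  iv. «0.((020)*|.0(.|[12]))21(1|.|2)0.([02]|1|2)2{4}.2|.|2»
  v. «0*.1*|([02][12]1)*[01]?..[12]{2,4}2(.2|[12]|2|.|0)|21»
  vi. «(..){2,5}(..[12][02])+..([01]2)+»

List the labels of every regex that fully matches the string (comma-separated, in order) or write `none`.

i → no match
ii → no match — must start with '1'
iii → no match
iv → no match
v → match
vi → no match — must end with '2'

v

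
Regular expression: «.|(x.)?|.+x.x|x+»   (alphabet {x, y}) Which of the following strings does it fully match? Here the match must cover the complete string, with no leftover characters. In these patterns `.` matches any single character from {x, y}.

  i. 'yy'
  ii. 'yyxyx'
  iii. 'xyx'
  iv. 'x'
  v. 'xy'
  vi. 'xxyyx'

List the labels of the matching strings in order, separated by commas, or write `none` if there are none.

i → no match
ii → match
iii → no match
iv → match
v → match
vi → no match

ii, iv, v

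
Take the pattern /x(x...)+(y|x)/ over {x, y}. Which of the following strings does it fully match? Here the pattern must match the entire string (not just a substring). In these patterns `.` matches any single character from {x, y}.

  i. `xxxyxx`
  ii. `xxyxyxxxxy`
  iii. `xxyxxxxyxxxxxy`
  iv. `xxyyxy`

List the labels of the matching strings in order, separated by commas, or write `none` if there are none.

i → match
ii → match
iii → match
iv → match

i, ii, iii, iv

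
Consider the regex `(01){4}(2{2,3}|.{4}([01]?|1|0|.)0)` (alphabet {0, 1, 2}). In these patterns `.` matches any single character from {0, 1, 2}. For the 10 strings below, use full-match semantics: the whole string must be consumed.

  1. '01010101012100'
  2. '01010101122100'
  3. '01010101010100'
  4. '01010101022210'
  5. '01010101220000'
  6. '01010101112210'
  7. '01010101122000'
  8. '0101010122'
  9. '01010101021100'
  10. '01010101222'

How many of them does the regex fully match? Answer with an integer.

10

1 → match
2 → match
3 → match
4 → match
5 → match
6 → match
7 → match
8 → match
9 → match
10 → match
Total matched: 10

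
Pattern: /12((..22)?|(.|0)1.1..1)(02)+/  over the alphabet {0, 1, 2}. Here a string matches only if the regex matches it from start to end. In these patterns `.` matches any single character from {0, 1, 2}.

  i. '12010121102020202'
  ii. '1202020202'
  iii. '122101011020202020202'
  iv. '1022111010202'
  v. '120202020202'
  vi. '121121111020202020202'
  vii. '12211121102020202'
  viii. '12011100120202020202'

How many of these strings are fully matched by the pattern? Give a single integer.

6

i → match
ii. '1202020202' → match
iii → match
iv → no match — must start with '12'
v. '120202020202' → match
vi → match
vii → match
viii → no match
Total matched: 6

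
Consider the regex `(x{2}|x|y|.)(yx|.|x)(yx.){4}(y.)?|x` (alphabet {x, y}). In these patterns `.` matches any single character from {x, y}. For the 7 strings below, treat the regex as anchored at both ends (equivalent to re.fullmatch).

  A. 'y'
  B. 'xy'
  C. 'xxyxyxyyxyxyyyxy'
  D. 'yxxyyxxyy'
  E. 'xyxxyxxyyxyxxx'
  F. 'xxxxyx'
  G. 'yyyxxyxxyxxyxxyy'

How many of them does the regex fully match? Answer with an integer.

1

A → no match
B → no match
C → no match
D → no match
E → no match
F → no match
G → match
Total matched: 1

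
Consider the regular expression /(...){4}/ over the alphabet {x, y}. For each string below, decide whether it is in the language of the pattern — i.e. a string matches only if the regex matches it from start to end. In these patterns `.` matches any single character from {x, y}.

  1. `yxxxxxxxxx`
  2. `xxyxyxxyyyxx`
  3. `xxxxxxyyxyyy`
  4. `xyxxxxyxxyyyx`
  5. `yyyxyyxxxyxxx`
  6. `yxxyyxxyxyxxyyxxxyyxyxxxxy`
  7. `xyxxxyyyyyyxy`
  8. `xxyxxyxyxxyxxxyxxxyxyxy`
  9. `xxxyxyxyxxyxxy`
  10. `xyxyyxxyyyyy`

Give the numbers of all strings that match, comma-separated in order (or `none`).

2, 3, 10

1 → no match
2 → match
3 → match
4 → no match
5 → no match
6 → no match
7 → no match
8 → no match
9 → no match
10 → match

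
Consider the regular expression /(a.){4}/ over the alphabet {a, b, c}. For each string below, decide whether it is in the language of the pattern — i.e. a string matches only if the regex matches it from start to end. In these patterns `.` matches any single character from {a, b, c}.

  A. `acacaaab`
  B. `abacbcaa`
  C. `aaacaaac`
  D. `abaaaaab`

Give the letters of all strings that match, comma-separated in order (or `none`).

A → match
B → no match
C → match
D → match

A, C, D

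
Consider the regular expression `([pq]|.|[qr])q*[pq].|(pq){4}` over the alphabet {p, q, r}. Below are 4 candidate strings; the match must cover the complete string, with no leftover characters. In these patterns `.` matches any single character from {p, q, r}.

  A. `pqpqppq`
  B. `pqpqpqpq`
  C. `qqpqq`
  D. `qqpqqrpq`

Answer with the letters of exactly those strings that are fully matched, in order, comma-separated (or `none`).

B

A → no match
B → match
C → no match
D → no match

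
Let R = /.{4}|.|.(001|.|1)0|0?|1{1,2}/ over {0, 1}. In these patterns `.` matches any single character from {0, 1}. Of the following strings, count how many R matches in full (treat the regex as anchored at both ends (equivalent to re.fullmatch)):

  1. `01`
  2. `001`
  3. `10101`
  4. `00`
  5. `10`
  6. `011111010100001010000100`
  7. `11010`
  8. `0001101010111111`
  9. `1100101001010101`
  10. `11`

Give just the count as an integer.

1. `01` → no match
2. `001` → no match
3. `10101` → no match
4. `00` → no match
5. `10` → no match
6 → no match
7. `11010` → no match
8 → no match
9 → no match
10. `11` → match
Total matched: 1

1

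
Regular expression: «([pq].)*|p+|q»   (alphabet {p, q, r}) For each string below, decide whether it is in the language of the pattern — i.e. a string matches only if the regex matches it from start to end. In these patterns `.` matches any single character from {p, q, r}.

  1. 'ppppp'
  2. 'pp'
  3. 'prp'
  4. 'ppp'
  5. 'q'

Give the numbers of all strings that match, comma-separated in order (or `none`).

1 → match
2 → match
3 → no match
4 → match
5 → match

1, 2, 4, 5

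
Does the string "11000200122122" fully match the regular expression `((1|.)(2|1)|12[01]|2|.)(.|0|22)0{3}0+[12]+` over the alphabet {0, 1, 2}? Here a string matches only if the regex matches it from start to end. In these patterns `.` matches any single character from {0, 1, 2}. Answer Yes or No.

No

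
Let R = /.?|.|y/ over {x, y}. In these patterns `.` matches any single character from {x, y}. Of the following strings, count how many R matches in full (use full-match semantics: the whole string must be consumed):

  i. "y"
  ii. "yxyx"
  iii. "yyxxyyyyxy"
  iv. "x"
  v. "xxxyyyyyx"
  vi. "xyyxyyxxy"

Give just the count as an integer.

i → match
ii → no match
iii → no match
iv → match
v → no match
vi → no match
Total matched: 2

2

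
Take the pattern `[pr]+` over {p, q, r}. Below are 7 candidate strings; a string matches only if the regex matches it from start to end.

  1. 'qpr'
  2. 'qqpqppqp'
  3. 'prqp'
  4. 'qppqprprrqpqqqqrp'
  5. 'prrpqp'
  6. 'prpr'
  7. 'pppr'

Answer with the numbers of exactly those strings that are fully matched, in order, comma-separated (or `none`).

6, 7

1 → no match
2 → no match
3 → no match
4 → no match
5 → no match
6 → match
7 → match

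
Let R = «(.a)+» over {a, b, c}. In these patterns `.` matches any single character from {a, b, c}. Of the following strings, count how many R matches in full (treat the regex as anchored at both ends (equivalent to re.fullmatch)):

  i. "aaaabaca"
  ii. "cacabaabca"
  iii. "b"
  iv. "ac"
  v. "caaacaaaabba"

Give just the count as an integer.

1

i → match
ii → no match
iii → no match — must end with "a"
iv → no match — must end with "a"
v → no match
Total matched: 1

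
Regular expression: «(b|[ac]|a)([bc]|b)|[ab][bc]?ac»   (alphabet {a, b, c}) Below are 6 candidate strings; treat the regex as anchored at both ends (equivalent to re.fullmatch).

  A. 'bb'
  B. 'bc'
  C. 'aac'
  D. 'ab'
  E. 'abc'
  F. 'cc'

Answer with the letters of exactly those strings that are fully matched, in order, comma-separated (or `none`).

A, B, C, D, F

A → match
B → match
C → match
D → match
E → no match
F → match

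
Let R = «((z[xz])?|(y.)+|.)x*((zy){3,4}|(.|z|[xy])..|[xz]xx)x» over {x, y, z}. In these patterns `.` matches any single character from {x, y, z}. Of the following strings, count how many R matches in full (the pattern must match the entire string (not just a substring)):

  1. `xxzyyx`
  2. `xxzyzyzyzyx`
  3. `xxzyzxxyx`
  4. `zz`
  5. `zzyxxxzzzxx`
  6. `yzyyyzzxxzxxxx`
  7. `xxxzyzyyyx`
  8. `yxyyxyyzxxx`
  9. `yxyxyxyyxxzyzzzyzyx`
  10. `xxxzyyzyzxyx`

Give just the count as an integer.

1 → match
2 → match
3 → no match
4 → no match — must end with `x`
5 → no match
6 → no match
7 → no match
8 → no match
9 → no match
10 → no match
Total matched: 2

2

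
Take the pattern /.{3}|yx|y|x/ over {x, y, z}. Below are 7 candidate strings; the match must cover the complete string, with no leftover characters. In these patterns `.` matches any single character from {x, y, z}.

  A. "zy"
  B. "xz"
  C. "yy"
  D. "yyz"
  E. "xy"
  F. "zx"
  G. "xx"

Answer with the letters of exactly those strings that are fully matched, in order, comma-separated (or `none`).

A → no match
B → no match
C → no match
D → match
E → no match
F → no match
G → no match

D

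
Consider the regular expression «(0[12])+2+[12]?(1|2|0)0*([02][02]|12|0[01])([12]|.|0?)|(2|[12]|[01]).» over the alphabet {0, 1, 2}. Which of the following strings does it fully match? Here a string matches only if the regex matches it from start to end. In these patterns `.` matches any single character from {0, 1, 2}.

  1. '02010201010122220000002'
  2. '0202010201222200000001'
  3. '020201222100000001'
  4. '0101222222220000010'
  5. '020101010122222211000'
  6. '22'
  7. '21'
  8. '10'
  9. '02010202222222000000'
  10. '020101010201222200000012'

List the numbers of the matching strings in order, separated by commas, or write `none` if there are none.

1, 2, 3, 4, 5, 6, 7, 8, 9, 10

1 → match
2 → match
3 → match
4 → match
5 → match
6 → match
7 → match
8 → match
9 → match
10 → match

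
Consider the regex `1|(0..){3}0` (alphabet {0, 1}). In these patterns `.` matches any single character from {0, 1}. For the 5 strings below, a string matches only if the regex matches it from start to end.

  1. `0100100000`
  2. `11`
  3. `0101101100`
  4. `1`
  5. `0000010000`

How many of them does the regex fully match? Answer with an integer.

1 → match
2 → no match
3 → no match
4 → match
5 → match
Total matched: 3

3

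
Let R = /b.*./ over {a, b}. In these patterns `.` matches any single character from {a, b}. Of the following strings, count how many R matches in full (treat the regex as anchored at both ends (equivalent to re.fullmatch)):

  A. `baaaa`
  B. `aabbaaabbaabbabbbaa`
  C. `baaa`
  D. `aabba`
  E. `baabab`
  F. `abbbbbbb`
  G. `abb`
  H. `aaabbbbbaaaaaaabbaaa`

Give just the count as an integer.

3

A → match
B → no match — must start with `b`
C → match
D → no match — must start with `b`
E → match
F → no match — must start with `b`
G → no match — must start with `b`
H → no match — must start with `b`
Total matched: 3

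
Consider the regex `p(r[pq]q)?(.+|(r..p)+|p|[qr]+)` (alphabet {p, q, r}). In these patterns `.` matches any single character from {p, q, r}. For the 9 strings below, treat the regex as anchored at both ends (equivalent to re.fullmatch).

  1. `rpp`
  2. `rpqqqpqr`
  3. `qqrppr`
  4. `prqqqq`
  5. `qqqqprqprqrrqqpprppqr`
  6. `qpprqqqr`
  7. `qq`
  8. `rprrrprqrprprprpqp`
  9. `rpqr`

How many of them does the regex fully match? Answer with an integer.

1 → no match — must start with `p`
2 → no match — must start with `p`
3 → no match — must start with `p`
4 → match
5 → no match — must start with `p`
6 → no match — must start with `p`
7 → no match — must start with `p`
8 → no match — must start with `p`
9 → no match — must start with `p`
Total matched: 1

1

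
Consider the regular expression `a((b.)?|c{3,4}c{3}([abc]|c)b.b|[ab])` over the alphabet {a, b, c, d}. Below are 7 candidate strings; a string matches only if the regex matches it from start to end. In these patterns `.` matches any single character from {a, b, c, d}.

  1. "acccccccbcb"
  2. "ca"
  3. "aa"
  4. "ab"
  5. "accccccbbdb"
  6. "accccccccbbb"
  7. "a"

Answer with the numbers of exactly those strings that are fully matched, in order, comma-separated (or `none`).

1, 3, 4, 5, 6, 7

1 → match
2 → no match — must start with "a"
3 → match
4 → match
5 → match
6 → match
7 → match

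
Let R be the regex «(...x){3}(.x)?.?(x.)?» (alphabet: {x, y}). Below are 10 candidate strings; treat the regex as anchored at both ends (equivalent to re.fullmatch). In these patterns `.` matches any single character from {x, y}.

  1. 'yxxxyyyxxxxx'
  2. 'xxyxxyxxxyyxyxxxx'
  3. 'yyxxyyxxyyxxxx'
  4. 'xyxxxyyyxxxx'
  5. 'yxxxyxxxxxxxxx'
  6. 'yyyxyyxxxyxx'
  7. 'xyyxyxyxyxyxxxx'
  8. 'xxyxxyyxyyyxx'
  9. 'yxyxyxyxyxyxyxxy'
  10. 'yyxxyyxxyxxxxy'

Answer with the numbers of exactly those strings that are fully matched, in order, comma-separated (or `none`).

1, 2, 3, 5, 6, 7, 8, 9, 10

1 → match
2 → match
3 → match
4 → no match
5 → match
6 → match
7 → match
8 → match
9 → match
10 → match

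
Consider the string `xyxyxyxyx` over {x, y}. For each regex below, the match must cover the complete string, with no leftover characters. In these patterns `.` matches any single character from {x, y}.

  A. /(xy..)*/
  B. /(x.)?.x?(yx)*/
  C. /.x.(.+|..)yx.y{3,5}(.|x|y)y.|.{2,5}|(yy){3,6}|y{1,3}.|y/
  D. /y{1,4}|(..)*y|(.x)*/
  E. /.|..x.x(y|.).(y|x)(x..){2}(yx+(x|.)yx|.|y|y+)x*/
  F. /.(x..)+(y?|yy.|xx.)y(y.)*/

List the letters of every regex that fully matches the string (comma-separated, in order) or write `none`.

B

A → no match
B → match
C → no match
D → no match
E → no match
F → no match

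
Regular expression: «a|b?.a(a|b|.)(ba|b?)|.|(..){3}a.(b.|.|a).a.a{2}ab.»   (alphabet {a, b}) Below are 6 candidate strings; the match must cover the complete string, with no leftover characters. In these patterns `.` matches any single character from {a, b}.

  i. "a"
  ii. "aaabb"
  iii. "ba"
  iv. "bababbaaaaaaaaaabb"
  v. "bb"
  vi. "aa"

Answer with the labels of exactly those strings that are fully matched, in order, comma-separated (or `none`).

i

i → match
ii → no match
iii → no match
iv → no match
v → no match
vi → no match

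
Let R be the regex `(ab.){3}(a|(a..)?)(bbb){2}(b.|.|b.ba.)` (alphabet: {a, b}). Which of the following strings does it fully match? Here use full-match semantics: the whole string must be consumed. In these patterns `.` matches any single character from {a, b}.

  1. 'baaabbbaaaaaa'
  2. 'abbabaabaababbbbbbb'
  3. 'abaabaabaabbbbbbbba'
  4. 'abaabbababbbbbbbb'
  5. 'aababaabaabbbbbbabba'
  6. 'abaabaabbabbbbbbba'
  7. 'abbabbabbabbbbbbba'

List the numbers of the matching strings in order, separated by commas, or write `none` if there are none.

2, 3, 4, 6, 7

1 → no match — must start with 'ab'
2 → match
3 → match
4 → match
5 → no match — must start with 'ab'
6 → match
7 → match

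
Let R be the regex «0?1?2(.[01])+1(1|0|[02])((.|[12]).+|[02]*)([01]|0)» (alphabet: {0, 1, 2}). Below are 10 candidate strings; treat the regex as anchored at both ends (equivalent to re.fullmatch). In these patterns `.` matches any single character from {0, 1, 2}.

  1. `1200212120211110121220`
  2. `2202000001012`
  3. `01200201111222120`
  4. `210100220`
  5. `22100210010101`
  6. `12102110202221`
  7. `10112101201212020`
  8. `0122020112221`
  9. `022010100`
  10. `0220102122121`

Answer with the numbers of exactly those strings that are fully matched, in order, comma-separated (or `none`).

1 → match
2 → no match
3 → match
4. `210100220` → match
5 → match
6 → match
7 → no match
8 → match
9. `022010100` → match
10 → match

1, 3, 4, 5, 6, 8, 9, 10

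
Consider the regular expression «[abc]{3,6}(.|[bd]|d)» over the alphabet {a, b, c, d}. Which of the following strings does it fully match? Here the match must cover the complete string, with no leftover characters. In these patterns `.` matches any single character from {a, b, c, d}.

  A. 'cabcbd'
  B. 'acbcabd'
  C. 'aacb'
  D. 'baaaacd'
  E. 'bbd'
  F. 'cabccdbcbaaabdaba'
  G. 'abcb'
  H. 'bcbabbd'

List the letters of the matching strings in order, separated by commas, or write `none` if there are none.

A. 'cabcbd' → match
B. 'acbcabd' → match
C. 'aacb' → match
D. 'baaaacd' → match
E. 'bbd' → no match
F → no match
G. 'abcb' → match
H. 'bcbabbd' → match

A, B, C, D, G, H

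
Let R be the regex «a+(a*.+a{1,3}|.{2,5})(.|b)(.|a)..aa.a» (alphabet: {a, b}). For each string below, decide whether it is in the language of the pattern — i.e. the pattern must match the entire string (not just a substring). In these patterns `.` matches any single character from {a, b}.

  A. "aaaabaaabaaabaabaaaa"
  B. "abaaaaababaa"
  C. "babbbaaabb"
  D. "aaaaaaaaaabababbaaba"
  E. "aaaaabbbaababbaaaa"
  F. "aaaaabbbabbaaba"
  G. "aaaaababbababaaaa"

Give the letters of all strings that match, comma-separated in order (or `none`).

A, D, E, F, G

A → match
B → no match
C → no match — must start with "a"
D → match
E → match
F → match
G → match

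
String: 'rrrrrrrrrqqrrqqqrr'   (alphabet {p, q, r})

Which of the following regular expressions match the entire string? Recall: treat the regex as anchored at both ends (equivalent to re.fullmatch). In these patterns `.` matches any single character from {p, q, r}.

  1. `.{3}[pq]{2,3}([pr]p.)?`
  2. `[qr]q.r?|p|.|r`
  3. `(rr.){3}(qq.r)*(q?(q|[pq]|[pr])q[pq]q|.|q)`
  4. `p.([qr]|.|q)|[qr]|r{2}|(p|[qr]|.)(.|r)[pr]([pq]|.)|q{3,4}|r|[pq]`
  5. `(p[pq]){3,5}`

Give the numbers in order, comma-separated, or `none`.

3

1 → no match
2 → no match
3 → match
4 → no match
5 → no match — must start with 'p'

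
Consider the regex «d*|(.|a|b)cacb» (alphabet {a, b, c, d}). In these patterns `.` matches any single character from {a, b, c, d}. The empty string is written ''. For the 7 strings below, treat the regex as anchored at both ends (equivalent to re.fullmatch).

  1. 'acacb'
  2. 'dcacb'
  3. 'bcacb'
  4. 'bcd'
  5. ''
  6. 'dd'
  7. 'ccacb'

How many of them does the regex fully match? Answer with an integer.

6

1. 'acacb' → match
2. 'dcacb' → match
3. 'bcacb' → match
4. 'bcd' → no match
5. '' → match
6. 'dd' → match
7. 'ccacb' → match
Total matched: 6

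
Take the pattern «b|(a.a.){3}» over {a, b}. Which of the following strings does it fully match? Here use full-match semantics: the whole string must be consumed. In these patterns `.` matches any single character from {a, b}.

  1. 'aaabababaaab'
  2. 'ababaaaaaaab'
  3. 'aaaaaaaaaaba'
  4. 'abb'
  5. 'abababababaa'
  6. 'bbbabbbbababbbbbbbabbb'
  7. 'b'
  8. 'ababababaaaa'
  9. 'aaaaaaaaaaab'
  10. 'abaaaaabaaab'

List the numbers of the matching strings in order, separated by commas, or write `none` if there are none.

1 → match
2 → match
3 → no match
4 → no match
5 → match
6 → no match
7 → match
8 → match
9 → match
10 → match

1, 2, 5, 7, 8, 9, 10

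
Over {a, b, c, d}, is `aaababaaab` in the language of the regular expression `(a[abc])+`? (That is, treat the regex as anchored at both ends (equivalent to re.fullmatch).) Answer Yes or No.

Yes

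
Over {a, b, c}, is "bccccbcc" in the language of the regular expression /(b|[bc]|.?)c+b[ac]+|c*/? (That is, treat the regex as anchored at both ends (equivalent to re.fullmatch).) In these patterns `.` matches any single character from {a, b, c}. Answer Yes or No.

Yes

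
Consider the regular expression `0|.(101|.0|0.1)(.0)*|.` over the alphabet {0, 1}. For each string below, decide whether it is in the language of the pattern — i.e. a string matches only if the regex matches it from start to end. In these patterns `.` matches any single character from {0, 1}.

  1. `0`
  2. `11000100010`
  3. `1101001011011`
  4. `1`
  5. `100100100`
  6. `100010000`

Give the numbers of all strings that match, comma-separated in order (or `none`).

1, 2, 4

1 → match
2 → match
3 → no match
4 → match
5 → no match
6 → no match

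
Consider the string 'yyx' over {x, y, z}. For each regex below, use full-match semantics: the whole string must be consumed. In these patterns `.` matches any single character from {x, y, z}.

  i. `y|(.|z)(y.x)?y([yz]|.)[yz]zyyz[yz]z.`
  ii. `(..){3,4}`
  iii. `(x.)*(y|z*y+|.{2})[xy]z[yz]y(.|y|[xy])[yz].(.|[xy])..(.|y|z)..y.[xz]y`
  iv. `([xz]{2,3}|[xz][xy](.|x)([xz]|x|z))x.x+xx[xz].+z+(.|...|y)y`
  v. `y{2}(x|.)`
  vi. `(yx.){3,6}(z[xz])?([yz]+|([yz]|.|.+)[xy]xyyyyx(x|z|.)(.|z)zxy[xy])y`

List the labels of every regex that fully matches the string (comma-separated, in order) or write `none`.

i → no match
ii → no match
iii → no match — must end with 'y'
iv → no match — must end with 'y'
v → match
vi → no match — must start with 'yx'

v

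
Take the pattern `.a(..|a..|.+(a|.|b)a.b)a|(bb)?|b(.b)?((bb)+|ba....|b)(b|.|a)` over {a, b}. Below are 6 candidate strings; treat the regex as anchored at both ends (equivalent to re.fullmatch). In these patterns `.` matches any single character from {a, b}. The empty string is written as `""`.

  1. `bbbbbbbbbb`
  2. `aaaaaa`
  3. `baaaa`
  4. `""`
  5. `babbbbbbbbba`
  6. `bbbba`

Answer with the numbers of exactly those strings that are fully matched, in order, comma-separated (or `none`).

1 → match
2 → match
3 → match
4 → match
5 → match
6 → match

1, 2, 3, 4, 5, 6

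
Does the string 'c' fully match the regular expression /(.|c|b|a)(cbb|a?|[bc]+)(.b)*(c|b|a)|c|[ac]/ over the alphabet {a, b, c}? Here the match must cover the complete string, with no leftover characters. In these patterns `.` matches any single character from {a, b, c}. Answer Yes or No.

Yes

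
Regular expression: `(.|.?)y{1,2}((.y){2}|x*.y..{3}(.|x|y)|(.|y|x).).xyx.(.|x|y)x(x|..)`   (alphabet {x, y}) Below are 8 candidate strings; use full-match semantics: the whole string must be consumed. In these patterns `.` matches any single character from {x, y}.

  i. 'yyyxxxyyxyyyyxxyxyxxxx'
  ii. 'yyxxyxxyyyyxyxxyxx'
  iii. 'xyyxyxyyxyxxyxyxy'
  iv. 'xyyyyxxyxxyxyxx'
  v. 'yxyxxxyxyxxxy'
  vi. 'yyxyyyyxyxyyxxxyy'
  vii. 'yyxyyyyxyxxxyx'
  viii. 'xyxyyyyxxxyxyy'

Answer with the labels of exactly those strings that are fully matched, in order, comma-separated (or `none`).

i, ii

i → match
ii → match
iii → no match
iv → no match
v → no match
vi → no match
vii → no match
viii → no match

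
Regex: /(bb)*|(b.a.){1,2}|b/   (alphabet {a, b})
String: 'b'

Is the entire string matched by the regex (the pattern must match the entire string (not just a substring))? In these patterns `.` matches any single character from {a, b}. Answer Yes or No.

Yes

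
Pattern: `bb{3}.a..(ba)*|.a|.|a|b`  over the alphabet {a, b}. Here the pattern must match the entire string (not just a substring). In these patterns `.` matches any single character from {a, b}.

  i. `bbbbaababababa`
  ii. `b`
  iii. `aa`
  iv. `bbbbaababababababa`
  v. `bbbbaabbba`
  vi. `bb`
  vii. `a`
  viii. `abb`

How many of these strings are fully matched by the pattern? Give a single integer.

i → match
ii → match
iii → match
iv → match
v → match
vi → no match
vii → match
viii → no match
Total matched: 6

6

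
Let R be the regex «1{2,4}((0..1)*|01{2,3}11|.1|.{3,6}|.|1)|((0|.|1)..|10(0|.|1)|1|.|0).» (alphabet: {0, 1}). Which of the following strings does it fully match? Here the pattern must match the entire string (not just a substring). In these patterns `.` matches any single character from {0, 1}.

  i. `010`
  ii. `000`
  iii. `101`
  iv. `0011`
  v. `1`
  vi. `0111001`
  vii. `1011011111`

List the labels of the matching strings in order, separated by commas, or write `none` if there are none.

i → no match
ii → no match
iii → no match
iv → match
v → no match
vi → no match
vii → no match

iv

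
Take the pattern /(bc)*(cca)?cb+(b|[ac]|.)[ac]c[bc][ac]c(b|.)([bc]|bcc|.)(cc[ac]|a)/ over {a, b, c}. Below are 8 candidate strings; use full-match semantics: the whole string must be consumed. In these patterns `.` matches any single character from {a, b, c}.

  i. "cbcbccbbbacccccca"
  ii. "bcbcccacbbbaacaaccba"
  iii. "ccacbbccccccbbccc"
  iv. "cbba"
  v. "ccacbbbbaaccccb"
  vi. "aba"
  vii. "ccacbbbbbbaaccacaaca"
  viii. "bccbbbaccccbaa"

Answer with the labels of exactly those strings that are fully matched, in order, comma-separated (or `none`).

i → no match
ii → no match
iii → match
iv → no match
v → no match
vi → no match
vii → no match
viii → match

iii, viii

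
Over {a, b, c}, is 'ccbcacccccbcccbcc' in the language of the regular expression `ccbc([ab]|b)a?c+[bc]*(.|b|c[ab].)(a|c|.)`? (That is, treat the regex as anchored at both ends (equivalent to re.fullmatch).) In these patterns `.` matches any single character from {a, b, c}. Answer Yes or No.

Yes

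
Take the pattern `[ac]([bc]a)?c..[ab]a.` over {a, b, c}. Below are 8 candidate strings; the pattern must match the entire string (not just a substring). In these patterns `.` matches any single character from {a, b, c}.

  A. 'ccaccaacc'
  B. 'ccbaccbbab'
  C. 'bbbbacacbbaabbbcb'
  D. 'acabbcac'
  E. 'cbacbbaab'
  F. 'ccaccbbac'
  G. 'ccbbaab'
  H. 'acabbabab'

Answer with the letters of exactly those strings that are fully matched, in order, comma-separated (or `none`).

E, F, G

A. 'ccaccaacc' → no match
B. 'ccbaccbbab' → no match
C → no match
D. 'acabbcac' → no match
E. 'cbacbbaab' → match
F. 'ccaccbbac' → match
G. 'ccbbaab' → match
H. 'acabbabab' → no match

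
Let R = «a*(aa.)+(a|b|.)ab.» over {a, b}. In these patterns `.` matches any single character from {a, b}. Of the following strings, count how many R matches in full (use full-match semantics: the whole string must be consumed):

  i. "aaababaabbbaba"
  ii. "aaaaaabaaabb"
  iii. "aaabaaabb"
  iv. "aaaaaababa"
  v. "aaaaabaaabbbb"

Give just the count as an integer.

1

i → no match
ii → no match
iii → no match
iv → match
v → no match
Total matched: 1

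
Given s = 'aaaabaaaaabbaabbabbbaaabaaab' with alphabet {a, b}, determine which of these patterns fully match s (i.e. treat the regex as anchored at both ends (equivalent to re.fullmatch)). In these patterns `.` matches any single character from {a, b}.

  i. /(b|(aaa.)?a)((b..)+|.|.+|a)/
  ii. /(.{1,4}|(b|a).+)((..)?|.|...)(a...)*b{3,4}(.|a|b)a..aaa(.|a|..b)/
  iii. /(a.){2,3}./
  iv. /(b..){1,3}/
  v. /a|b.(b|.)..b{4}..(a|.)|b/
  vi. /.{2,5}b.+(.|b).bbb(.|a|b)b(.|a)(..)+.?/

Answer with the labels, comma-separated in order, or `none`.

i, ii

i → match
ii → match
iii → no match
iv → no match — must start with 'b'
v → no match
vi → no match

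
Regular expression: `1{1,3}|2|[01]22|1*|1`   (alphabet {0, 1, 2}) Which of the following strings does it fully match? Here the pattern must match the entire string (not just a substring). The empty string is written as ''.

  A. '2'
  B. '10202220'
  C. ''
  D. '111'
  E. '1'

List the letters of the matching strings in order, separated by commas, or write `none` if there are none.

A, C, D, E

A → match
B → no match
C → match
D → match
E → match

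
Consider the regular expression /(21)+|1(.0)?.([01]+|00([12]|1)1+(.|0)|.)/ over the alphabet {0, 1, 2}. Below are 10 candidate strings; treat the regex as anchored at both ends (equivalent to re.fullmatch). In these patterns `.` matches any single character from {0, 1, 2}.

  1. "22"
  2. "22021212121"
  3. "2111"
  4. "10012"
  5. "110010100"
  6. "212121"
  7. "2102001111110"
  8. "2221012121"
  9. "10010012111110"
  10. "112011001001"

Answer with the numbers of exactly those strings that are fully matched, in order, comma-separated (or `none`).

4, 5, 6

1 → no match
2 → no match
3 → no match
4 → match
5 → match
6 → match
7 → no match
8 → no match
9 → no match
10 → no match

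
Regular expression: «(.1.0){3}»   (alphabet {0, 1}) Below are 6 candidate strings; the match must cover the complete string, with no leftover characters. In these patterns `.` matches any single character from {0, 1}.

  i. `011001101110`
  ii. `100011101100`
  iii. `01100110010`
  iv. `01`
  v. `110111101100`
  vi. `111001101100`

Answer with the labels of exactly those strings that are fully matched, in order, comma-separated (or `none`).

i, vi

i. `011001101110` → match
ii. `100011101100` → no match
iii. `01100110010` → no match
iv. `01` → no match — must end with `0`
v. `110111101100` → no match
vi. `111001101100` → match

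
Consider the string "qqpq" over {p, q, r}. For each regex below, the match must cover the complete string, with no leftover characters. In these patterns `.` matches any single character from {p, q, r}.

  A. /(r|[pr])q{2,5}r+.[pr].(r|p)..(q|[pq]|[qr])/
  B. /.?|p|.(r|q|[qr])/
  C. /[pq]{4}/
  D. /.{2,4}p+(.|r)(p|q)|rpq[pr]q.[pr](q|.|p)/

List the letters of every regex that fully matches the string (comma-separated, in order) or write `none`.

A → no match
B → no match
C → match
D → no match

C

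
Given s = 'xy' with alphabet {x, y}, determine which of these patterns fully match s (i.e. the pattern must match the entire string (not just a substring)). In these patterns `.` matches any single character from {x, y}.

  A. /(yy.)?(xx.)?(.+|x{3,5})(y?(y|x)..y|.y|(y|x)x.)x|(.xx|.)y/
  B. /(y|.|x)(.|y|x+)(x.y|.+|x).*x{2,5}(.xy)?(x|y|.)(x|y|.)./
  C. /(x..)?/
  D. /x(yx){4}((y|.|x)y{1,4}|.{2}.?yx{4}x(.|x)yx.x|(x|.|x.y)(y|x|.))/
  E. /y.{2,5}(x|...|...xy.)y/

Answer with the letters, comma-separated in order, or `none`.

A → match
B → no match
C → no match
D → no match — must start with 'xyx'
E → no match — must start with 'y'

A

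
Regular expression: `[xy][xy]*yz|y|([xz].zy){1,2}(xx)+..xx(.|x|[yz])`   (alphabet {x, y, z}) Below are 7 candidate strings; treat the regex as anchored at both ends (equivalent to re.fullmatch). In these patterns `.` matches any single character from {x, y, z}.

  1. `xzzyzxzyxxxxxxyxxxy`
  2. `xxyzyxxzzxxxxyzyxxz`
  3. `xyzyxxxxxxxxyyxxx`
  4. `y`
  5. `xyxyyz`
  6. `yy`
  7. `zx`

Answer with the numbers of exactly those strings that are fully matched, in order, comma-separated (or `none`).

1 → match
2 → no match
3 → match
4 → match
5 → match
6 → no match
7 → no match

1, 3, 4, 5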